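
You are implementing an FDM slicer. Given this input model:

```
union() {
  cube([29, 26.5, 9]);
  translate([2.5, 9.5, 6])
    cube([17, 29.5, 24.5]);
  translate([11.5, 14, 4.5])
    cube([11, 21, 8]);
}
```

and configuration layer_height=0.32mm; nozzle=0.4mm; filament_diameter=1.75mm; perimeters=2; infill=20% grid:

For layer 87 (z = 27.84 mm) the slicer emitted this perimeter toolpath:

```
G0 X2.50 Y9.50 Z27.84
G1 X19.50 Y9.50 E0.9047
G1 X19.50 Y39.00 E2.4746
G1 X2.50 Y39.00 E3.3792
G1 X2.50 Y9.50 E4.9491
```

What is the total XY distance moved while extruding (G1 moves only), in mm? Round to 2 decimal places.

93.00 mm

Sum the Euclidean lengths of each G1 segment: total = 93.00 mm.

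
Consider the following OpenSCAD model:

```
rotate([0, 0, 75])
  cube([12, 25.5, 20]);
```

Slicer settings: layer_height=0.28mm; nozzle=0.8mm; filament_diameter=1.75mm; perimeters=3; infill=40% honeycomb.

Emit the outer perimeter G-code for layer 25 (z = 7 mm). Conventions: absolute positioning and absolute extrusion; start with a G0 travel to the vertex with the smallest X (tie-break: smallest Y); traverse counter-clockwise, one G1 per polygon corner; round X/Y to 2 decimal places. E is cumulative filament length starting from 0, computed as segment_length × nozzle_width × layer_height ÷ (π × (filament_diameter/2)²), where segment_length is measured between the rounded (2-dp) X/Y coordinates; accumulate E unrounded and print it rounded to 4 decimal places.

At z = 7 mm: the 12×25.5 cube contributes its full rectangle; (whole slice rotated 75° about Z — lengths, areas and connectivity unchanged). The outline is a single polygon with 4 vertices. Extrusion per mm of travel: 0.8 × 0.28 / (π × 0.875²) = 0.093128. Accumulating E over each segment gives final E = 6.9851.

G0 X-24.63 Y6.60 Z7.00
G1 X0.00 Y0.00 E2.3747
G1 X3.11 Y11.59 E3.4922
G1 X-21.53 Y18.19 E5.8678
G1 X-24.63 Y6.60 E6.9851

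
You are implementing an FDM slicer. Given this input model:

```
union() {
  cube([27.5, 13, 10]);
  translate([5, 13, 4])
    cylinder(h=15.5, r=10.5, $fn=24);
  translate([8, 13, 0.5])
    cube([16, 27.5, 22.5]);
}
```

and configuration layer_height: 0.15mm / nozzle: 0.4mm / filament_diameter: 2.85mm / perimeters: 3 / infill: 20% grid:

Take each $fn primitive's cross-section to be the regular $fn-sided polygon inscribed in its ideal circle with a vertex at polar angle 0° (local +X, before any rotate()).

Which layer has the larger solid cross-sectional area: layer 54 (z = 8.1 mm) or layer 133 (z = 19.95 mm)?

layer 54 (z = 8.1 mm)

Layer 54 (z = 8.1): the cube is present — its section is the full 27.5×13 rectangle (area 357.50 mm²); the r=10.5 cylinder at (5, 13) gives a regular 24-gon of circumradius 10.5 (constant along its height) (area = (24/2)·10.500²·sin(360°/24) = 342.42 mm²); the 16×27.5 cube at (8, 13) contributes its full rectangle (area 440.00 mm²); Combining (union): the regions partially overlap — summed areas 1139.92 mm² minus the doubly-counted overlap 190.43 mm² gives 949.49 mm² — area = 949.49 mm². So its area = 949.49 mm². Layer 133 (z = 19.95): the cube is absent (z outside [0, 10]); the cylinder at (5, 13) is not intersected at this z (z outside [4, 19.5]); the cube at (8, 13) (footprint 16×27.5) is included at this height (area 440.00 mm²); Combining (union): only the 16×27.5 cube at (8, 13) is present, so the union is just that shape — area = 440.00 mm². So its area = 440.00 mm². Layer 54 is larger (949.49 vs 440.00 mm²).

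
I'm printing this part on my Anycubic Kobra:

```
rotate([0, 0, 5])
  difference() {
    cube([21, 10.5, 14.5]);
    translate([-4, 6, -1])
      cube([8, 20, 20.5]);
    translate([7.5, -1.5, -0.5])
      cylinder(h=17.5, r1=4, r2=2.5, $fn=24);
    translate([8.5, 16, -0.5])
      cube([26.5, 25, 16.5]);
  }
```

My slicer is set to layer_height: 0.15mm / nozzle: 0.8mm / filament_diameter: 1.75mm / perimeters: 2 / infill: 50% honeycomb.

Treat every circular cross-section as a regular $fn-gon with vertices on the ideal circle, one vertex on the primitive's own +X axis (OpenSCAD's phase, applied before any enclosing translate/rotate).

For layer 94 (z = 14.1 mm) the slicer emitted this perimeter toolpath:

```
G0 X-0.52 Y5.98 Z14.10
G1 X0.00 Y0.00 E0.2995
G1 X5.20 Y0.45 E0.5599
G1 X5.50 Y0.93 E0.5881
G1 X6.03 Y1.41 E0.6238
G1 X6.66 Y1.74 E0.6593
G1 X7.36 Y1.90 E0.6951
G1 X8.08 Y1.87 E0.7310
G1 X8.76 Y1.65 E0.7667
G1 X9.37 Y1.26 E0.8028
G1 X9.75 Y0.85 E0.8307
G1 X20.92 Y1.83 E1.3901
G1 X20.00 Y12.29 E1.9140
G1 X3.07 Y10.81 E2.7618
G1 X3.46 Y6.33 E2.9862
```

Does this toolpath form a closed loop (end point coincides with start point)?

Start point (G0): (-0.52, 5.98). End point (last G1): the path does not return to the start — open.

no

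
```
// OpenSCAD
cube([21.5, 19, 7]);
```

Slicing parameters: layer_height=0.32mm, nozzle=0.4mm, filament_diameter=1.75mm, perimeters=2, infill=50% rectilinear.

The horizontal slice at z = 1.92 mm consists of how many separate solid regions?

At z = 1.92 mm: the cube is present — its section is the full 21.5×19 rectangle. The result has 1 disconnected region.

1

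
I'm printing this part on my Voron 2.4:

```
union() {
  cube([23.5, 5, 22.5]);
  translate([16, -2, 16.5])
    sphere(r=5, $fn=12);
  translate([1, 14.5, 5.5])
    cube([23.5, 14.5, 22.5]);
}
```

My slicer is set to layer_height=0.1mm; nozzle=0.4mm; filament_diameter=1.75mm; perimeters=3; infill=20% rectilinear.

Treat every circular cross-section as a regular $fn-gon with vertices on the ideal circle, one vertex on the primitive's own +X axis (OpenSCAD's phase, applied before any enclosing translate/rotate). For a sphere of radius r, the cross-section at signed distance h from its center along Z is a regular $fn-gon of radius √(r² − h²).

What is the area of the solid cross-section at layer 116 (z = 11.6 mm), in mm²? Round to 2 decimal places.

At z = 11.6 mm: the cube (footprint 23.5×5) is included at this height (area 117.50 mm²); the sphere at (16, -2): section is a regular 12-gon, circumradius = √(r²−h²) = √(5²−4.9²) = 0.995 (area = (12/2)·0.995²·sin(360°/12) = 2.97 mm²); the cube at (1, 14.5) is present — its section is the full 23.5×14.5 rectangle (area 340.75 mm²); Combining (union): the 3 present regions are separate (no shared area or edge), so areas and boundary lengths simply add and each stays a separate island — area = 461.22 mm². Overall, the cross-section has 3 separate islands. Net area = 461.22 mm².

461.22 mm²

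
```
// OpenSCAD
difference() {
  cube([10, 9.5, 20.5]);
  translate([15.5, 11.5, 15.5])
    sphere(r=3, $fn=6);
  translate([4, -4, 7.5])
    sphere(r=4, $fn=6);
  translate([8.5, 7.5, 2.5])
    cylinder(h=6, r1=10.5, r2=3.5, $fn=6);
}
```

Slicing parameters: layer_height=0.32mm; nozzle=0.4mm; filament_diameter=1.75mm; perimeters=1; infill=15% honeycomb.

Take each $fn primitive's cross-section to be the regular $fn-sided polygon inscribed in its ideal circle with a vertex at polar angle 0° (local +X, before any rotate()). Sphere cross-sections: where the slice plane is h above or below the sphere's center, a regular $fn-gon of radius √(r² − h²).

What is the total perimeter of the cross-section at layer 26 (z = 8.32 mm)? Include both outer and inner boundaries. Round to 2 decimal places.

At z = 8.32 mm: the cube is present — its section is the full 10×9.5 rectangle (perimeter 39.00 mm); the sphere at (15.5, 11.5) is absent (|z−center|=7.180 > r=3); the r=4 sphere at (4, -4) contributes a regular 6-gon of circumradius √(4²−0.82²) = 3.915 (perimeter = 2·6·3.915·sin(180°/6) = 23.49 mm); the cone at (8.5, 7.5): at t=0.970 of its height the radius interpolates to r₁+(r₂−r₁)t = 3.710, giving a regular 6-gon of that circumradius (perimeter = 2·6·3.710·sin(180°/6) = 22.26 mm); Taking the first minus the rest: starting from the 10×9.5 cube, the r=4 sphere at (4, -4) misses the remaining region (no effect); the cone at (8.5, 7.5) partially overlaps it — only the 23.02 mm² overlap (of its 35.76 mm²) is removed, clipping the outline — boundary = 39.11 mm. Overall, the cross-section is a single solid region. Total boundary length (outer) = 39.11 mm.

39.11 mm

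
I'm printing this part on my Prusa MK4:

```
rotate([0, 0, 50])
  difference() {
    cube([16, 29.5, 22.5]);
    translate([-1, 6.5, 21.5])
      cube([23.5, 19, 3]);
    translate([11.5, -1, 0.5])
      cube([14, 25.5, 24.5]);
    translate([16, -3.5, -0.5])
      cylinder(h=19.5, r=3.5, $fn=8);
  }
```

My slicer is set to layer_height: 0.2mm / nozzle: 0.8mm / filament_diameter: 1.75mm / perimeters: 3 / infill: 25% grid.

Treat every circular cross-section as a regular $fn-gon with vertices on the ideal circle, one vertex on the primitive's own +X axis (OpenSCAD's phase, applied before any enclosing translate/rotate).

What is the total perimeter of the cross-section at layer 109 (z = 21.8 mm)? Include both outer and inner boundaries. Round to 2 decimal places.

At z = 21.8 mm: the cube (footprint 16×29.5) is included at this height (perimeter 91.00 mm); the 23.5×19 cube at (-1, 6.5) contributes its full rectangle (perimeter 85.00 mm); the cube at (11.5, -1) (footprint 14×25.5) is included at this height (perimeter 79.00 mm); the cylinder at (16, -3.5) does not reach this height (z outside [-0.5, 19]); Taking the first minus the rest: starting from the 16×29.5 cube, the 23.5×19 cube at (-1, 6.5) partially overlaps it — only the 304.00 mm² overlap (of its 446.50 mm²) is removed, clipping the outline; the 14×25.5 cube at (11.5, -1) partially overlaps it — only the 29.25 mm² overlap (of its 357.00 mm²) is removed, clipping the outline — boundary = 76.00 mm; (whole slice rotated 50° about Z — lengths, areas and connectivity unchanged). Overall, the cross-section has 2 separate islands. Total boundary length (outer) = 76.00 mm.

76.00 mm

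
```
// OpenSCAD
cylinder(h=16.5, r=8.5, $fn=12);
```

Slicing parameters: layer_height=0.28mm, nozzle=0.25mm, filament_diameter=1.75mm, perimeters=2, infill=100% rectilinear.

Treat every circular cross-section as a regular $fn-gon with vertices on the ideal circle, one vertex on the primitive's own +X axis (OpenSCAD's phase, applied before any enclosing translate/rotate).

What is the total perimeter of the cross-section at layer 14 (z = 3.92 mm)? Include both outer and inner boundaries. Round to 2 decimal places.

At z = 3.92 mm: the cylinder: section is a regular 12-gon, circumradius r=8.5 (perimeter = 2·12·8.500·sin(180°/12) = 52.80 mm). Overall, the cross-section is a single solid region. Total boundary length (outer) = 52.80 mm.

52.80 mm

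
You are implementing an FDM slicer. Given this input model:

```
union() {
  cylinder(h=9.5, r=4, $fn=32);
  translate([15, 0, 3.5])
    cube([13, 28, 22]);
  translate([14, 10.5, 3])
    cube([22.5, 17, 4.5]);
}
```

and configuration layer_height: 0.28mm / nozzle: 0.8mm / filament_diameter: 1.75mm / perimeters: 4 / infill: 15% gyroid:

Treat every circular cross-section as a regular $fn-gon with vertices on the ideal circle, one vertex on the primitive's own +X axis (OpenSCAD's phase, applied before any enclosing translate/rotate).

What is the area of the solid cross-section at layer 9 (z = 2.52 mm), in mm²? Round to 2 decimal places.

49.94 mm²

At z = 2.52 mm: the cylinder: section is a regular 32-gon, circumradius r=4 (area = (32/2)·4.000²·sin(360°/32) = 49.94 mm²); the cube at (15, 0) does not reach this height (z outside [3.5, 25.5]); the cube at (14, 10.5) is absent (z outside [3, 7.5]); Merging all regions: only the r=4 cylinder is present, so the union is just that shape — area = 49.94 mm². Overall, the cross-section is a single solid region. Net area = 49.94 mm².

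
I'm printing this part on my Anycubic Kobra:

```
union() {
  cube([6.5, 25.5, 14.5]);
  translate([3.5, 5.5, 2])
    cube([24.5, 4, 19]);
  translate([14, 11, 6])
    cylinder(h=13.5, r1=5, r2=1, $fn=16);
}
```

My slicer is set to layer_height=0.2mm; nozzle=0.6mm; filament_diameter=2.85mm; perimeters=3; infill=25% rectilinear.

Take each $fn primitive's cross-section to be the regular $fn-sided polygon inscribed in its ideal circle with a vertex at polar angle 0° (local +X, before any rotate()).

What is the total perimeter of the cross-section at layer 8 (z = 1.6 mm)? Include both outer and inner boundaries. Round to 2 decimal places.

At z = 1.6 mm: the 6.5×25.5 cube contributes its full rectangle (perimeter 64.00 mm); the cube at (3.5, 5.5) is not intersected at this z (z outside [2, 21]); the cone at (14, 11) does not reach this height (z outside [6, 19.5]); Merging all regions: only the 6.5×25.5 cube is present, so the union is just that shape — boundary = 64.00 mm. Overall, the cross-section is a single solid region. Total boundary length (outer) = 64.00 mm.

64.00 mm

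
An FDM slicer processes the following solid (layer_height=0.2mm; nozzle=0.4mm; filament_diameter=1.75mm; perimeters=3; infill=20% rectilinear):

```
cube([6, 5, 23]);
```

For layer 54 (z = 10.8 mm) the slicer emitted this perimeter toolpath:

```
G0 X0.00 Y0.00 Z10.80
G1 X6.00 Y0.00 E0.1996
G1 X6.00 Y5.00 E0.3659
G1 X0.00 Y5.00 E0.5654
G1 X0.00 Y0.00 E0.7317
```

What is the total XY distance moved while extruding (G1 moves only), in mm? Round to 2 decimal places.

22.00 mm

Sum the Euclidean lengths of each G1 segment: total = 22.00 mm.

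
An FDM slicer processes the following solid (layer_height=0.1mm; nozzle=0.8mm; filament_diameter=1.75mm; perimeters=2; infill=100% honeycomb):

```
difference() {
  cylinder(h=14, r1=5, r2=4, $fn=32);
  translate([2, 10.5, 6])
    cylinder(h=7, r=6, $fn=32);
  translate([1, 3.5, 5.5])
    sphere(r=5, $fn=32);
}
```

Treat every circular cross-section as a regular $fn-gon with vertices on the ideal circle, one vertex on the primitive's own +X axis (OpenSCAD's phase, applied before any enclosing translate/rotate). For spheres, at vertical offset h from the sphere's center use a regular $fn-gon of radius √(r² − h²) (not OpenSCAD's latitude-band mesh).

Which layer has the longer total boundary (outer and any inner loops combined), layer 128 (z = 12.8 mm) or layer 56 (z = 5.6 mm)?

layer 56 (z = 5.6 mm)

Layer 128 (z = 12.8): the cone contributes a regular 32-gon of circumradius 4.086 (interpolated between r1=5 and r2=4 at t=0.914) (perimeter = 2·32·4.086·sin(180°/32) = 25.63 mm); the cylinder at (2, 10.5): section is a regular 32-gon, circumradius r=6 (perimeter = 2·32·6.000·sin(180°/32) = 37.64 mm); the sphere at (1, 3.5) is not intersected at this z (|z−center|=7.300 > r=5); After the difference (first − rest): starting from the cone, the r=6 cylinder at (2, 10.5) misses the remaining region (no effect) — boundary = 25.63 mm. So its perimeter = 25.63 mm. Layer 56 (z = 5.6): the cone: at t=0.400 of its height the radius interpolates to r₁+(r₂−r₁)t = 4.600, giving a regular 32-gon of that circumradius (perimeter = 2·32·4.600·sin(180°/32) = 28.86 mm); the cylinder at (2, 10.5) is not intersected at this z (z outside [6, 13]); the r=5 sphere at (1, 3.5) slices to a regular 32-gon of circumradius 4.999 (√(r²−h²) with h=0.1 from center) (perimeter = 2·32·4.999·sin(180°/32) = 31.36 mm); Subtracting the remaining from the first: starting from the cone, the r=5 sphere at (1, 3.5) partially overlaps it — only the 37.84 mm² overlap (of its 78.00 mm²) is removed, clipping the outline — boundary = 27.85 mm. So its perimeter = 27.85 mm. Layer 56 is larger (27.85 vs 25.63 mm).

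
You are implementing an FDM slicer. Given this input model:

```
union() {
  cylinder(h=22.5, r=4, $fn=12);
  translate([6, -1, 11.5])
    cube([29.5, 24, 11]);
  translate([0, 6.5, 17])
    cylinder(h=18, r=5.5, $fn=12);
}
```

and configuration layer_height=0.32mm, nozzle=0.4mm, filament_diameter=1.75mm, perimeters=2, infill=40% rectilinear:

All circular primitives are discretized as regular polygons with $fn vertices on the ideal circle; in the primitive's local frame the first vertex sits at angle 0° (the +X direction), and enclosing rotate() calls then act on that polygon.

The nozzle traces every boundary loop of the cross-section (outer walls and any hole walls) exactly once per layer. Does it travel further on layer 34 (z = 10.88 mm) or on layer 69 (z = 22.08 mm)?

layer 69 (z = 22.08 mm)

Layer 34 (z = 10.88): the cylinder: section is a regular 12-gon, circumradius r=4 (perimeter = 2·12·4.000·sin(180°/12) = 24.85 mm); the cube at (6, -1) is not intersected at this z (z outside [11.5, 22.5]); the cylinder at (0, 6.5) is not intersected at this z (z outside [17, 35]); Taking the union: only the r=4 cylinder is present, so the union is just that shape — boundary = 24.85 mm. So its perimeter = 24.85 mm. Layer 69 (z = 22.08): the r=4 cylinder contributes a regular 12-gon of circumradius 4 (perimeter = 2·12·4.000·sin(180°/12) = 24.85 mm); the cube at (6, -1) (footprint 29.5×24) is included at this height (perimeter 107.00 mm); the r=5.5 cylinder at (0, 6.5) gives a regular 12-gon of circumradius 5.5 (constant along its height) (perimeter = 2·12·5.500·sin(180°/12) = 34.16 mm); Combining (union): the regions partially overlap (shared area 12.51 mm²), so the edge portions inside another operand are dropped and the merged outline is re-measured after clipping — boundary = 151.29 mm. So its perimeter = 151.29 mm. Layer 69 is larger (151.29 vs 24.85 mm).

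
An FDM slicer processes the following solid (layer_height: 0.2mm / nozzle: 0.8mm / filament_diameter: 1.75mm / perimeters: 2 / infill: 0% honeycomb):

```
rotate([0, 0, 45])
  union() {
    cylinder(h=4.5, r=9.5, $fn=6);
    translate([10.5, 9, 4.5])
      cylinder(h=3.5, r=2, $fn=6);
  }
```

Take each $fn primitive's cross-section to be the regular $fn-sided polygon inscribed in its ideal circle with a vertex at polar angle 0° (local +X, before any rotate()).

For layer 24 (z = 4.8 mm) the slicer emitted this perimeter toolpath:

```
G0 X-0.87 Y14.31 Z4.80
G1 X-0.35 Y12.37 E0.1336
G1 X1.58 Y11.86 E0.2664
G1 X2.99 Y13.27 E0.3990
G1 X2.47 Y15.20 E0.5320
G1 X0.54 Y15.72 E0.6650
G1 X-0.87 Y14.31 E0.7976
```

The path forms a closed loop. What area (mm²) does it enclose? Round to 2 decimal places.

10.38 mm²

Apply the shoelace formula to the sequence of (X, Y) vertices; enclosed area = 10.38 mm².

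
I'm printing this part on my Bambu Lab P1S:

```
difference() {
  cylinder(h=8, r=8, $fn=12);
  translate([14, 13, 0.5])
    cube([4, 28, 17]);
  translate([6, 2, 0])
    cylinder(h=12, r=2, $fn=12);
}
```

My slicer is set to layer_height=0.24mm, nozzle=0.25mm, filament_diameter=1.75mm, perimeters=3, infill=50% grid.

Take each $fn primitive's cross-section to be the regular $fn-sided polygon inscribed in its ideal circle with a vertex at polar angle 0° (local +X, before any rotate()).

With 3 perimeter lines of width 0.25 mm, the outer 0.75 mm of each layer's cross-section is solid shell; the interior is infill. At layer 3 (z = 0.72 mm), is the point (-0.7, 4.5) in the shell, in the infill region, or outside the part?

At z = 0.72 mm: the r=8 cylinder gives a regular 12-gon of circumradius 8 (constant along its height); the cube at (14, 13) is present — its section is the full 4×28 rectangle; the cylinder at (6, 2): section is a regular 12-gon, circumradius r=2; After the difference (first − rest): starting from the r=8 cylinder, the 4×28 cube at (14, 13) misses the remaining region (no effect); the r=2 cylinder at (6, 2) partially overlaps it — only the 11.00 mm² overlap (of its 12.00 mm²) is removed, clipping the outline — 1 connected region. Overall, the cross-section is a single solid region. The nearest boundary edge runs (-4.00, 6.93)→(0.00, 8.00); distance from the point to it = 3.20 mm. The point is inside the cross-section and 3.20 mm from the nearest boundary — more than the 0.75 mm shell width (3 × 0.25), so it's in the infill interior.

infill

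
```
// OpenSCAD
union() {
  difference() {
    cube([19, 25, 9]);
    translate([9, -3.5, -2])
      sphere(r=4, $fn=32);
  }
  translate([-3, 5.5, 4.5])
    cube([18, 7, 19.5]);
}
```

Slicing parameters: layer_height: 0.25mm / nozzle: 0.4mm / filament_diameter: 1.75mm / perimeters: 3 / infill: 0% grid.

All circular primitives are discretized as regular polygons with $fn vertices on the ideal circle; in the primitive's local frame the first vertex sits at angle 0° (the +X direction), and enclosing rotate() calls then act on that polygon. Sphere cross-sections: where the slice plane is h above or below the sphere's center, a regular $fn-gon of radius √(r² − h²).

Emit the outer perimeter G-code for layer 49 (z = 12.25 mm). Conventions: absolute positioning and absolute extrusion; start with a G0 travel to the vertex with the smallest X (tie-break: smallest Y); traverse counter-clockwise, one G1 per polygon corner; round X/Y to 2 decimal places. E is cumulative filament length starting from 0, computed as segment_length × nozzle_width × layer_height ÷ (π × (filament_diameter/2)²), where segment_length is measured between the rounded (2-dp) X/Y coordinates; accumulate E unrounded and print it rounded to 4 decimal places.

At z = 12.25 mm: the cube is absent (z outside [0, 9]); the sphere at (9, -3.5) does not reach this height (|z−center|=14.250 > r=4); Taking the first minus the rest: the first operand is absent here, so nothing remains; the cube at (-3, 5.5) is present — its section is the full 18×7 rectangle; Combining (union): only the 18×7 cube at (-3, 5.5) is present, so the union is just that shape — 1 connected region. The outline is a single polygon with 4 vertices. Extrusion per mm of travel: 0.4 × 0.25 / (π × 0.875²) = 0.041575. Accumulating E over each segment gives final E = 2.0788.

G0 X-3.00 Y5.50 Z12.25
G1 X15.00 Y5.50 E0.7484
G1 X15.00 Y12.50 E1.0394
G1 X-3.00 Y12.50 E1.7877
G1 X-3.00 Y5.50 E2.0788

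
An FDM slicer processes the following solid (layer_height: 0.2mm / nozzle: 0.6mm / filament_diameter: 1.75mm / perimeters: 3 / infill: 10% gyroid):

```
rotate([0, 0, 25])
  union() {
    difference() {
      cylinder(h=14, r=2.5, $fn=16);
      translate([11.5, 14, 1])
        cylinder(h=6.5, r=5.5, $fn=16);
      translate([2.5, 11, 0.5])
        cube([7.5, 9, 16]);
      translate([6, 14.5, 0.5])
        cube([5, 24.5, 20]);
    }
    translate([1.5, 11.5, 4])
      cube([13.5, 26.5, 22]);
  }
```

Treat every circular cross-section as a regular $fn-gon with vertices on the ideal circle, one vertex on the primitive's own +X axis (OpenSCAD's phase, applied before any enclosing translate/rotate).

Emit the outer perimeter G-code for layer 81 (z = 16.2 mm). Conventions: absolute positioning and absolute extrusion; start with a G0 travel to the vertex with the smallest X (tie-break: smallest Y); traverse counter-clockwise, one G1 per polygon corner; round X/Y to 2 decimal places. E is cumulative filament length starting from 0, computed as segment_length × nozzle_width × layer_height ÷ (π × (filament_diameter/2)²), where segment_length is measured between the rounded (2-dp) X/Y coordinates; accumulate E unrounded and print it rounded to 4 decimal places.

At z = 16.2 mm: the cylinder is not intersected at this z (z outside [0, 14]); the cylinder at (11.5, 14) is not intersected at this z (z outside [1, 7.5]); the cube at (2.5, 11) is present — its section is the full 7.5×9 rectangle; the cube at (6, 14.5) is present — its section is the full 5×24.5 rectangle; Subtracting the remaining from the first: the first operand is absent here, so nothing remains; the cube at (1.5, 11.5) is present — its section is the full 13.5×26.5 rectangle; Combining (union): only the 13.5×26.5 cube at (1.5, 11.5) is present, so the union is just that shape — 1 connected region; (rotated 25° about Z; rotation is an isometry so areas/perimeters/island counts are preserved). The outline is a single polygon with 4 vertices. Extrusion per mm of travel: 0.6 × 0.2 / (π × 0.875²) = 0.049890. Accumulating E over each segment gives final E = 3.9908.

G0 X-14.70 Y35.07 Z16.20
G1 X-3.50 Y11.06 E1.3218
G1 X8.73 Y16.76 E1.9950
G1 X-2.46 Y40.78 E3.3170
G1 X-14.70 Y35.07 E3.9908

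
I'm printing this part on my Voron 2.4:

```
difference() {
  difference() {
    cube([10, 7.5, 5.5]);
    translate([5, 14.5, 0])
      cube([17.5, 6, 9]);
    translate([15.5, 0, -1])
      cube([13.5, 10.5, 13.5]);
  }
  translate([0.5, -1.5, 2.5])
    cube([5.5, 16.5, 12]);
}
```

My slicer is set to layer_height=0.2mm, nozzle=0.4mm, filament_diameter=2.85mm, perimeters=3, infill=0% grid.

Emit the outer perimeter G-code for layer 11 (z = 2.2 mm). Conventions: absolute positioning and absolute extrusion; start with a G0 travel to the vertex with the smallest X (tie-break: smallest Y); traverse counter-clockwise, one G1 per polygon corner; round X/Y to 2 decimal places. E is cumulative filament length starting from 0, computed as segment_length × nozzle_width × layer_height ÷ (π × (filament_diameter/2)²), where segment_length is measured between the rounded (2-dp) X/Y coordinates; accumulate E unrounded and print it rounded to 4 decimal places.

G0 X0.00 Y0.00 Z2.20
G1 X10.00 Y0.00 E0.1254
G1 X10.00 Y7.50 E0.2195
G1 X0.00 Y7.50 E0.3449
G1 X0.00 Y0.00 E0.4389

At z = 2.2 mm: the cube (footprint 10×7.5) is included at this height; the cube at (5, 14.5) is present — its section is the full 17.5×6 rectangle; the cube at (15.5, 0) (footprint 13.5×10.5) is included at this height; Taking the first minus the rest: starting from the 10×7.5 cube, the 17.5×6 cube at (5, 14.5) misses the remaining region (no effect); the 13.5×10.5 cube at (15.5, 0) misses the remaining region (no effect) — 1 connected region; the cube at (0.5, -1.5) does not reach this height (z outside [2.5, 14.5]); Taking the first minus the rest: none of the subtracted shapes is present at this height, so the result so far is unchanged — 1 connected region. The outline is a single polygon with 4 vertices. Extrusion per mm of travel: 0.4 × 0.2 / (π × 1.425²) = 0.012540. Accumulating E over each segment gives final E = 0.4389.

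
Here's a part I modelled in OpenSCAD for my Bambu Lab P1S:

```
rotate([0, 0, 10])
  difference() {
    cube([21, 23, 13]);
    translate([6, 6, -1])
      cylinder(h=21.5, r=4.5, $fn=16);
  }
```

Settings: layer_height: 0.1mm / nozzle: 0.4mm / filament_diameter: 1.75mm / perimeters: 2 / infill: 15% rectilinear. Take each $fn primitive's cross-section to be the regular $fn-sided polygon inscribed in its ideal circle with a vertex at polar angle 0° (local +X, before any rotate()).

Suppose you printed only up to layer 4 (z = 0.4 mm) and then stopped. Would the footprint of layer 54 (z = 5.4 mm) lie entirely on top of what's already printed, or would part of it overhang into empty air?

Compare the two slices. At z = 0.4: the cube is present — its section is the full 21×23 rectangle (area 483.00 mm²); the r=4.5 cylinder at (6, 6) contributes a regular 16-gon of circumradius 4.5 (area = (16/2)·4.500²·sin(360°/16) = 61.99 mm²); After the difference (first − rest): starting from the 21×23 cube (483.00 mm²), the r=4.5 cylinder at (6, 6) lies wholly inside it (removes its full 61.99 mm² and its 28.09 mm outline becomes a hole wall) — area = 421.01 mm²; (whole slice rotated 10° about Z — lengths, areas and connectivity unchanged). At z = 5.4: the cube (footprint 21×23) is included at this height (area 483.00 mm²); the r=4.5 cylinder at (6, 6) contributes a regular 16-gon of circumradius 4.5 (area = (16/2)·4.500²·sin(360°/16) = 61.99 mm²); After the difference (first − rest): starting from the 21×23 cube (483.00 mm²), the r=4.5 cylinder at (6, 6) lies wholly inside it (removes its full 61.99 mm² and its 28.09 mm outline becomes a hole wall) — area = 421.01 mm²; (whole slice rotated 10° about Z — lengths, areas and connectivity unchanged). Checking containment: the cross-section at z = 5.4 is a subset of the cross-section at z = 0.4.

entirely on top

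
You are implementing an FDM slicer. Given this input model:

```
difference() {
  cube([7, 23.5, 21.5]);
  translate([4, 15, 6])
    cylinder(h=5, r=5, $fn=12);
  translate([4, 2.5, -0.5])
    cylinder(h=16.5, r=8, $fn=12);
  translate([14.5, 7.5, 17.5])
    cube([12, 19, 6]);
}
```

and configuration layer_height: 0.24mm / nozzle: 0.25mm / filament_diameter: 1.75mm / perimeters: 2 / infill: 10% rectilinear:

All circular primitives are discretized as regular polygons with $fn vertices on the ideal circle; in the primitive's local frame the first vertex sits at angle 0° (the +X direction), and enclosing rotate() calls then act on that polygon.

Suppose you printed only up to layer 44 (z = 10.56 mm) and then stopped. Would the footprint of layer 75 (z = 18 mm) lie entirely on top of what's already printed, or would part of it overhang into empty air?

Compare the two slices. At z = 10.56: the cube (footprint 7×23.5) is included at this height (area 164.50 mm²); the cylinder at (4, 15): section is a regular 12-gon, circumradius r=5 (area = (12/2)·5.000²·sin(360°/12) = 75.00 mm²); the cylinder at (4, 2.5): section is a regular 12-gon, circumradius r=8 (area = (12/2)·8.000²·sin(360°/12) = 192.00 mm²); the cube at (14.5, 7.5) is absent (z outside [17.5, 23.5]); Subtracting the remaining from the first: starting from the 7×23.5 cube (164.50 mm²), the r=5 cylinder at (4, 15) partially overlaps it — only the 61.47 mm² overlap (of its 75.00 mm²) is removed, clipping the outline; the r=8 cylinder at (4, 2.5) partially overlaps it — only the 69.68 mm² overlap (of its 192.00 mm²) is removed, clipping the outline — area = 33.34 mm². At z = 18: the cube (footprint 7×23.5) is included at this height (area 164.50 mm²); the cylinder at (4, 15) is not intersected at this z (z outside [6, 11]); the cylinder at (4, 2.5) is absent (z outside [-0.5, 16]); the 12×19 cube at (14.5, 7.5) contributes its full rectangle (area 228.00 mm²); After the difference (first − rest): starting from the 7×23.5 cube (164.50 mm²), the 12×19 cube at (14.5, 7.5) misses the remaining region (no effect) — area = 164.50 mm². Checking containment: at z = 18 the cross-section extends beyond the z = 10.56 cross-section by about 131.16 mm².

part overhangs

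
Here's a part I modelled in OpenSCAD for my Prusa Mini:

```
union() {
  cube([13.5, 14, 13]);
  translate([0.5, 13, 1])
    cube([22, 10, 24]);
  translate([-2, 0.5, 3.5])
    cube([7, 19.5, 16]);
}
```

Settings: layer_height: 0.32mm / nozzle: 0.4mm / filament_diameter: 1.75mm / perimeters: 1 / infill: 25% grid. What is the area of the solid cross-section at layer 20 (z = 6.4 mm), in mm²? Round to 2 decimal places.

At z = 6.4 mm: the cube is present — its section is the full 13.5×14 rectangle (area 189.00 mm²); the cube at (0.5, 13) (footprint 22×10) is included at this height (area 220.00 mm²); the 7×19.5 cube at (-2, 0.5) contributes its full rectangle (area 136.50 mm²); Taking the union: the regions partially overlap — summed areas 545.50 mm² minus the doubly-counted overlap 107.50 mm² gives 438.00 mm² — area = 438.00 mm². Overall, the cross-section is a single solid region. Net area = 438.00 mm².

438.00 mm²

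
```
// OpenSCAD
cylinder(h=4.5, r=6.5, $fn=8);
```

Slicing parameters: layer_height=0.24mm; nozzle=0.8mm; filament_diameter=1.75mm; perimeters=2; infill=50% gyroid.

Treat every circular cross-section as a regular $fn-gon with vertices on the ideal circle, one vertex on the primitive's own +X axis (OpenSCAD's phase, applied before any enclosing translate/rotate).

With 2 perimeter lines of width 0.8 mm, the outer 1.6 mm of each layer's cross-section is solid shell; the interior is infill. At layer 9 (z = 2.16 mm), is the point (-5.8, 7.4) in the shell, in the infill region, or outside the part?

At z = 2.16 mm: the r=6.5 cylinder contributes a regular 8-gon of circumradius 6.5. Overall, the cross-section is a single solid region. The nearest boundary edge runs (0.00, 6.50)→(-4.60, 4.60); distance from the point to it = 3.05 mm. The point is not inside any of the regions above, so it lies outside the cross-section (3.05 mm from the nearest boundary).

outside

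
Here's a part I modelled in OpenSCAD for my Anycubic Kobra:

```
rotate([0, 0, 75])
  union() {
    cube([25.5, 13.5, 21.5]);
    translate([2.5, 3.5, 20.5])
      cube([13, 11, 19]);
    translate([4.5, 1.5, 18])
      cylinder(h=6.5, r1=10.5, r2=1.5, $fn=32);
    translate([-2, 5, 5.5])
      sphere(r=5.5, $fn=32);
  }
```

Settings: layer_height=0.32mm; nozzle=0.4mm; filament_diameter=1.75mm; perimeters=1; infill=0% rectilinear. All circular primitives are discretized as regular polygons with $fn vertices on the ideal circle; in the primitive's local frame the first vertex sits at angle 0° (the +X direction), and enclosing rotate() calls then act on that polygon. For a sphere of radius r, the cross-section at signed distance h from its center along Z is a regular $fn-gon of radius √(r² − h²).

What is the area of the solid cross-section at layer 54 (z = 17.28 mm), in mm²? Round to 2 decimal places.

344.25 mm²

At z = 17.28 mm: the cube is present — its section is the full 25.5×13.5 rectangle (area 344.25 mm²); the cube at (2.5, 3.5) is not intersected at this z (z outside [20.5, 39.5]); the cone at (4.5, 1.5) is absent (z outside [18, 24.5]); the sphere at (-2, 5) does not reach this height (|z−center|=11.780 > r=5.5); Merging all regions: only the 25.5×13.5 cube is present, so the union is just that shape — area = 344.25 mm²; (whole slice rotated 75° about Z — lengths, areas and connectivity unchanged). Overall, the cross-section is a single solid region. Net area = 344.25 mm².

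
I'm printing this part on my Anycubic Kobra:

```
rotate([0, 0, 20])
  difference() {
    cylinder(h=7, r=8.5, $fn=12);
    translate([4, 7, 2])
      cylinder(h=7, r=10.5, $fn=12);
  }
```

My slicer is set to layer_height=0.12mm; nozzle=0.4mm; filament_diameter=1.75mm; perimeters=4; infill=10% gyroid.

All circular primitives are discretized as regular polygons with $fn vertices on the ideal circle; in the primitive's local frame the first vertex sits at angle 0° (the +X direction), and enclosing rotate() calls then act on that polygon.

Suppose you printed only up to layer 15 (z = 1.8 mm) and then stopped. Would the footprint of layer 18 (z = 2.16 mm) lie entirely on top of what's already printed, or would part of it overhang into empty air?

Compare the two slices. At z = 1.8: the r=8.5 cylinder gives a regular 12-gon of circumradius 8.5 (constant along its height) (area = (12/2)·8.500²·sin(360°/12) = 216.75 mm²); the cylinder at (4, 7) is not intersected at this z (z outside [2, 9]); Taking the first minus the rest: none of the subtracted shapes is present at this height, so the r=8.5 cylinder is unchanged — area = 216.75 mm²; (whole slice rotated 20° about Z — lengths, areas and connectivity unchanged). At z = 2.16: the cylinder: section is a regular 12-gon, circumradius r=8.5 (area = (12/2)·8.500²·sin(360°/12) = 216.75 mm²); the r=10.5 cylinder at (4, 7) contributes a regular 12-gon of circumradius 10.5 (area = (12/2)·10.500²·sin(360°/12) = 330.75 mm²); After the difference (first − rest): starting from the r=8.5 cylinder (216.75 mm²), the r=10.5 cylinder at (4, 7) partially overlaps it — only the 123.77 mm² overlap (of its 330.75 mm²) is removed, clipping the outline — area = 92.98 mm²; (rotated 20° about Z; rotation is an isometry so areas/perimeters/island counts are preserved). Checking containment: the cross-section at z = 2.16 is a subset of the cross-section at z = 1.8.

entirely on top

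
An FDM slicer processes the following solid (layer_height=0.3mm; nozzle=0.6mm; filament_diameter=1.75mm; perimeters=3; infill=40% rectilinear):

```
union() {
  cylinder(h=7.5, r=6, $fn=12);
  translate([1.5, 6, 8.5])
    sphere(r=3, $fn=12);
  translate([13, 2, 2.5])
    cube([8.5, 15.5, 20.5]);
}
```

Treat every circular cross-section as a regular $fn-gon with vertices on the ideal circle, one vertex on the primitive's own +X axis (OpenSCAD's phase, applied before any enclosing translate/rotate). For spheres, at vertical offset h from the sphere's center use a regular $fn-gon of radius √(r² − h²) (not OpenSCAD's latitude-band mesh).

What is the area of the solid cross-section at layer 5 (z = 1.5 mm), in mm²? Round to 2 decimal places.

108.00 mm²

At z = 1.5 mm: the cylinder: section is a regular 12-gon, circumradius r=6 (area = (12/2)·6.000²·sin(360°/12) = 108.00 mm²); the sphere at (1.5, 6) does not reach this height (|z−center|=7.000 > r=3); the cube at (13, 2) does not reach this height (z outside [2.5, 23]); Merging all regions: only the r=6 cylinder is present, so the union is just that shape — area = 108.00 mm². Overall, the cross-section is a single solid region. Net area = 108.00 mm².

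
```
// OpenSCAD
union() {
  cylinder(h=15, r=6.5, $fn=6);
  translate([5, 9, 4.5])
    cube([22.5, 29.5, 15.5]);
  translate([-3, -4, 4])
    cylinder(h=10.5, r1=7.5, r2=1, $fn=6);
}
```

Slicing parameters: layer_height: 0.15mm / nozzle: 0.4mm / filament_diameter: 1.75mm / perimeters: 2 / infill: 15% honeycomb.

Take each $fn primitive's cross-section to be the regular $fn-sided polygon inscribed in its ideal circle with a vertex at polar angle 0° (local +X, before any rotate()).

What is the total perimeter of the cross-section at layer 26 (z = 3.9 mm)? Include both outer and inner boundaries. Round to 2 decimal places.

At z = 3.9 mm: the cylinder: section is a regular 6-gon, circumradius r=6.5 (perimeter = 2·6·6.500·sin(180°/6) = 39.00 mm); the cube at (5, 9) does not reach this height (z outside [4.5, 20]); the cone at (-3, -4) is not intersected at this z (z outside [4, 14.5]); Merging all regions: only the r=6.5 cylinder is present, so the union is just that shape — boundary = 39.00 mm. Overall, the cross-section is a single solid region. Total boundary length (outer) = 39.00 mm.

39.00 mm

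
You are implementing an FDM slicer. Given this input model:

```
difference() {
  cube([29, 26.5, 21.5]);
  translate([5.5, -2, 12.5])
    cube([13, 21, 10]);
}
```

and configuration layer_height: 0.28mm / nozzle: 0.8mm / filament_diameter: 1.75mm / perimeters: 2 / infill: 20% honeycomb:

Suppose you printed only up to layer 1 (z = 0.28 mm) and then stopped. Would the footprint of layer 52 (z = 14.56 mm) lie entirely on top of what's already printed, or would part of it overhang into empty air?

entirely on top

Compare the two slices. At z = 0.28: the cube is present — its section is the full 29×26.5 rectangle (area 768.50 mm²); the cube at (5.5, -2) is absent (z outside [12.5, 22.5]); After the difference (first − rest): none of the subtracted shapes is present at this height, so the 29×26.5 cube is unchanged — area = 768.50 mm². At z = 14.56: the 29×26.5 cube contributes its full rectangle (area 768.50 mm²); the 13×21 cube at (5.5, -2) contributes its full rectangle (area 273.00 mm²); Taking the first minus the rest: starting from the 29×26.5 cube (768.50 mm²), the 13×21 cube at (5.5, -2) partially overlaps it — only the 247.00 mm² overlap (of its 273.00 mm²) is removed, clipping the outline — area = 521.50 mm². Checking containment: the cross-section at z = 14.56 is a subset of the cross-section at z = 0.28.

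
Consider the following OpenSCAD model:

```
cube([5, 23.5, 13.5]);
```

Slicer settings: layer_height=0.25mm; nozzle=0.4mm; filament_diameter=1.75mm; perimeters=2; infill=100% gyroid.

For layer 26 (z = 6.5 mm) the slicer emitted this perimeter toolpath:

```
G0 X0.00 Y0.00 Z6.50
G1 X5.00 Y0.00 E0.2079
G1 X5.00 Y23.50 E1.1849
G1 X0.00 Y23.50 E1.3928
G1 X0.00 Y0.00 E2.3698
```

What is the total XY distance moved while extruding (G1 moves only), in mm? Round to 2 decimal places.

Sum the Euclidean lengths of each G1 segment: total = 57.00 mm.

57.00 mm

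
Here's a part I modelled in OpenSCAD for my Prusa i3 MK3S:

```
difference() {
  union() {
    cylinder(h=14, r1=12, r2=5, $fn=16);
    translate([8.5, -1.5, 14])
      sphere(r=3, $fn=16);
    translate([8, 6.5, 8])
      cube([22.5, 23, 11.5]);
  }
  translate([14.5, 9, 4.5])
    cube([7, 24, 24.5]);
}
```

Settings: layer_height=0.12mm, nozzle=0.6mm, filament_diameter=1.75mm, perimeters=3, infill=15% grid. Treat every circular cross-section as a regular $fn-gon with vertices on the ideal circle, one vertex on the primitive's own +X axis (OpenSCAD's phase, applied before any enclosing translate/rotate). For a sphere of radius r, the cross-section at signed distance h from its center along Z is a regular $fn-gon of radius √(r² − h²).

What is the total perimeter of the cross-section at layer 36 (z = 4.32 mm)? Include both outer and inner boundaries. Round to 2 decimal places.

At z = 4.32 mm: the cone (r1=12→r2=5) has section circumradius 9.840 here — a regular 16-gon (perimeter = 2·16·9.840·sin(180°/16) = 61.43 mm); the sphere at (8.5, -1.5) is not intersected at this z (|z−center|=9.680 > r=3); the cube at (8, 6.5) does not reach this height (z outside [8, 19.5]); Merging all regions: only the cone is present, so the union is just that shape — boundary = 61.43 mm; the cube at (14.5, 9) is not intersected at this z (z outside [4.5, 29]); After the difference (first − rest): none of the subtracted shapes is present at this height, so that combined region is unchanged — boundary = 61.43 mm. Overall, the cross-section is a single solid region. Total boundary length (outer) = 61.43 mm.

61.43 mm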